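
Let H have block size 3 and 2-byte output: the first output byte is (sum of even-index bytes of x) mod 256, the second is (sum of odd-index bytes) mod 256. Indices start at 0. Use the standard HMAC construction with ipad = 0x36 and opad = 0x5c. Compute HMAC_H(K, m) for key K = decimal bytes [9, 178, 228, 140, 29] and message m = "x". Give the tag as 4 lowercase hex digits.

Key decimal bytes [9, 178, 228, 140, 29] = 09 b2 e4 8c 1d is 5 bytes > B = 3, so hash it first: H(key) = 0a 3e, then zero-pad to 3 bytes: K' = 0a 3e 00.
K' ⊕ ipad = 3c 08 36.  K' ⊕ opad = 56 62 5c.
Inner input = (K'⊕ipad) ∥ m = 3c 08 36 ∥ 78.
Inner hash: even-index sum = 114 mod 256 = 114; odd-index sum = 128 mod 256 = 128 → 72 80.
Outer input = (K'⊕opad) ∥ inner = 56 62 5c ∥ 72 80.
Outer hash (tag): even-index sum = 306 mod 256 = 50; odd-index sum = 212 mod 256 = 212 → 32 d4.

32d4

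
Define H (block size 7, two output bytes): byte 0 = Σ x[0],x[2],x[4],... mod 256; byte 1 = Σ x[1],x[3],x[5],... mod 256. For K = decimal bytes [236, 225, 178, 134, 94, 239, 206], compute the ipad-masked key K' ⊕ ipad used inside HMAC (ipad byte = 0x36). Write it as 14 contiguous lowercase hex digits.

Key decimal bytes [236, 225, 178, 134, 94, 239, 206] = ec e1 b2 86 5e ef ce is exactly B = 7 bytes: K' = ec e1 b2 86 5e ef ce.
XOR each byte with 0x36: ec⊕36=da, e1⊕36=d7, b2⊕36=84, 86⊕36=b0, 5e⊕36=68, ef⊕36=d9, ce⊕36=f8.

dad784b068d9f8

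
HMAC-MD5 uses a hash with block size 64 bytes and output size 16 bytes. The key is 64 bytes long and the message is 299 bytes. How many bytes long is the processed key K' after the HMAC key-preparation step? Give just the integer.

Key is 64 ≤ 64 bytes, zero-padded: |K'| = 64.

64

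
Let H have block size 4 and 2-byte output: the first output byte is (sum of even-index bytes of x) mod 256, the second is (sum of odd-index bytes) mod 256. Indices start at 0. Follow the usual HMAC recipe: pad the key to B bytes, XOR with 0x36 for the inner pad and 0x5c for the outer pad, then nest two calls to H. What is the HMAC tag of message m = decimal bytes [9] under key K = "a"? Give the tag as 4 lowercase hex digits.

2f24

Key "a" = 61 is 1 byte ≤ B = 4; zero-pad to 4 bytes: K' = 61 00 00 00.
K' ⊕ ipad = 57 36 36 36.  K' ⊕ opad = 3d 5c 5c 5c.
Inner input = (K'⊕ipad) ∥ m = 57 36 36 36 ∥ 09.
Inner hash: even-index sum = 150 mod 256 = 150; odd-index sum = 108 mod 256 = 108 → 96 6c.
Outer input = (K'⊕opad) ∥ inner = 3d 5c 5c 5c ∥ 96 6c.
Outer hash (tag): even-index sum = 303 mod 256 = 47; odd-index sum = 292 mod 256 = 36 → 2f 24.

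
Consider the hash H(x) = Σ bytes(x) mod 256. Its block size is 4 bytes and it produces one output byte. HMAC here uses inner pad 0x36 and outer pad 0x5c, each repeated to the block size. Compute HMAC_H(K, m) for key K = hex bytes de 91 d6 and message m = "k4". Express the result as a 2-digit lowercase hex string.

Key hex bytes de 91 d6 is 3 bytes ≤ B = 4; zero-pad to 4 bytes: K' = de 91 d6 00.
K' ⊕ ipad = e8 a7 e0 36.  K' ⊕ opad = 82 cd 8a 5c.
Inner input = (K'⊕ipad) ∥ m = e8 a7 e0 36 ∥ 6b 34.
Inner hash: sum = 232+167+224+54+107+52 = 836; mod 256 = 68 → 44.
Outer input = (K'⊕opad) ∥ inner = 82 cd 8a 5c ∥ 44.
Outer hash (tag): sum = 130+205+138+92+68 = 633; mod 256 = 121 → 79.

79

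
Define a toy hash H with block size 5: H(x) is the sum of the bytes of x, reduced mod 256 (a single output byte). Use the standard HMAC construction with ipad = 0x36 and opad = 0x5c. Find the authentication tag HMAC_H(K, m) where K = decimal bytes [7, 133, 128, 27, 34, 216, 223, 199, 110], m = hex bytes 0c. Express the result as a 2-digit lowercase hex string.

Key decimal bytes [7, 133, 128, 27, 34, 216, 223, 199, 110] = 07 85 80 1b 22 d8 df c7 6e is 9 bytes > B = 5, so hash it first: H(key) = 35, then zero-pad to 5 bytes: K' = 35 00 00 00 00.
K' ⊕ ipad = 03 36 36 36 36.  K' ⊕ opad = 69 5c 5c 5c 5c.
Inner input = (K'⊕ipad) ∥ m = 03 36 36 36 36 ∥ 0c.
Inner hash: sum = 3+54+54+54+54+12 = 231 → e7.
Outer input = (K'⊕opad) ∥ inner = 69 5c 5c 5c 5c ∥ e7.
Outer hash (tag): sum = 105+92+92+92+92+231 = 704; mod 256 = 192 → c0.

c0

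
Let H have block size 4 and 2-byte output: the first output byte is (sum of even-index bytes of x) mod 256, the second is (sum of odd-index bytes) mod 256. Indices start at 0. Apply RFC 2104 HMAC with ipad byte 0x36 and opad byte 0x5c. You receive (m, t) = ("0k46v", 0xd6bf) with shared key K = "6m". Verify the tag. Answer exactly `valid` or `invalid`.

valid

Key "6m" = 36 6d is 2 bytes ≤ B = 4; zero-pad to 4 bytes: K' = 36 6d 00 00.
K' ⊕ ipad = 00 5b 36 36; K' ⊕ opad = 6a 31 5c 5c.
Inner hash: even-index sum = 272 mod 256 = 16; odd-index sum = 306 mod 256 = 50 → 10 32.
Outer hash (recomputed tag): even-index sum = 214 mod 256 = 214; odd-index sum = 191 mod 256 = 191 → d6 bf.
Recomputed tag = d6bf; claimed = d6bf → match.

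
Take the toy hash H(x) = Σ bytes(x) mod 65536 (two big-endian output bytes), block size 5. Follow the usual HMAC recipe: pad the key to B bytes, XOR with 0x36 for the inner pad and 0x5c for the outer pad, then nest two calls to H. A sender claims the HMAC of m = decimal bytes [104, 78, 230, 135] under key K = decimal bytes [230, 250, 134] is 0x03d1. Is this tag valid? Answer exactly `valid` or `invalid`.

valid

Key decimal bytes [230, 250, 134] = e6 fa 86 is 3 bytes ≤ B = 5; zero-pad to 5 bytes: K' = e6 fa 86 00 00.
K' ⊕ ipad = d0 cc b0 36 36; K' ⊕ opad = ba a6 da 5c 5c.
Inner hash: sum = 208+204+176+54+54+104+78+230+135 = 1243 → 04 db.
Outer hash (recomputed tag): sum = 186+166+218+92+92+4+219 = 977 → 03 d1.
Recomputed tag = 03d1; claimed = 03d1 → match.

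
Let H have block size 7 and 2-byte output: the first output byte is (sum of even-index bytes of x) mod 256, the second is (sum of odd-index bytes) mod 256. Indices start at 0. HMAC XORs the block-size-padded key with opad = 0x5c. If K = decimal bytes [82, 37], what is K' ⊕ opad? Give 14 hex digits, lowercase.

Key decimal bytes [82, 37] = 52 25 is 2 bytes ≤ B = 7; zero-pad to 7 bytes: K' = 52 25 00 00 00 00 00.
XOR each byte with 0x5c: 52⊕5c=0e, 25⊕5c=79, 00⊕5c=5c, 00⊕5c=5c, 00⊕5c=5c, 00⊕5c=5c, 00⊕5c=5c.

0e795c5c5c5c5c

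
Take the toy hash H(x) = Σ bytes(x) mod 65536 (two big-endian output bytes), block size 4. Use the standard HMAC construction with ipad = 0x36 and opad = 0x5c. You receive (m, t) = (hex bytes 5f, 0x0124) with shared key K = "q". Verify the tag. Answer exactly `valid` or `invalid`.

Key "q" = 71 is 1 byte ≤ B = 4; zero-pad to 4 bytes: K' = 71 00 00 00.
K' ⊕ ipad = 47 36 36 36; K' ⊕ opad = 2d 5c 5c 5c.
Inner hash: sum = 71+54+54+54+95 = 328 → 01 48.
Outer hash (recomputed tag): sum = 45+92+92+92+1+72 = 394 → 01 8a.
Recomputed tag = 018a; claimed = 0124 → mismatch.

invalid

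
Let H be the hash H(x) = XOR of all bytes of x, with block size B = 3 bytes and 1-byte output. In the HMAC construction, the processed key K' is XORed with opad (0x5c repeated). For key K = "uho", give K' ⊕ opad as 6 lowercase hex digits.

Key "uho" = 75 68 6f is exactly B = 3 bytes: K' = 75 68 6f.
XOR each byte with 0x5c: 75⊕5c=29, 68⊕5c=34, 6f⊕5c=33.

293433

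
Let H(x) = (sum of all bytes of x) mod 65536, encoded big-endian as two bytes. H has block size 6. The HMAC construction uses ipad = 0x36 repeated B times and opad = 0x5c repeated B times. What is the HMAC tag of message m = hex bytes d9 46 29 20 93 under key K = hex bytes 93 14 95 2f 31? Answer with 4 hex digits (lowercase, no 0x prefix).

Key hex bytes 93 14 95 2f 31 is 5 bytes ≤ B = 6; zero-pad to 6 bytes: K' = 93 14 95 2f 31 00.
K' ⊕ ipad = a5 22 a3 19 07 36.  K' ⊕ opad = cf 48 c9 73 6d 5c.
Inner input = (K'⊕ipad) ∥ m = a5 22 a3 19 07 36 ∥ d9 46 29 20 93.
Inner hash: sum = 165+34+163+25+7+54+217+70+41+32+147 = 955 → 03 bb.
Outer input = (K'⊕opad) ∥ inner = cf 48 c9 73 6d 5c ∥ 03 bb.
Outer hash (tag): sum = 207+72+201+115+109+92+3+187 = 986 → 03 da.

03da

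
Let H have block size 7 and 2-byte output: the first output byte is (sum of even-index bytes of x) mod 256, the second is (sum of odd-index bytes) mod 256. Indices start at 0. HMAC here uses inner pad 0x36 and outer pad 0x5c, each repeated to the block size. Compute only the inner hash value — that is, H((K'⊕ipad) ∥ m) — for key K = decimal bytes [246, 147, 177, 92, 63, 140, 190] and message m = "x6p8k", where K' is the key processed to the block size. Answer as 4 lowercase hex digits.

461c

Key decimal bytes [246, 147, 177, 92, 63, 140, 190] = f6 93 b1 5c 3f 8c be is exactly B = 7 bytes: K' = f6 93 b1 5c 3f 8c be.
K' ⊕ ipad = c0 a5 87 6a 09 ba 88.
Inner input = c0 a5 87 6a 09 ba 88 ∥ 78 36 70 38 6b.
Inner hash: even-index sum = 582 mod 256 = 70; odd-index sum = 796 mod 256 = 28 → 46 1c.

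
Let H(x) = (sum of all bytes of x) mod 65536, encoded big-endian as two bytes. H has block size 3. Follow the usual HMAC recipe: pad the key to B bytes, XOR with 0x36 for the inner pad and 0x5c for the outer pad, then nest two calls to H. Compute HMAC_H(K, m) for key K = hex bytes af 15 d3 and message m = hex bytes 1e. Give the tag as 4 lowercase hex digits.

028b

Key hex bytes af 15 d3 is exactly B = 3 bytes: K' = af 15 d3.
K' ⊕ ipad = 99 23 e5.  K' ⊕ opad = f3 49 8f.
Inner input = (K'⊕ipad) ∥ m = 99 23 e5 ∥ 1e.
Inner hash: sum = 153+35+229+30 = 447 → 01 bf.
Outer input = (K'⊕opad) ∥ inner = f3 49 8f ∥ 01 bf.
Outer hash (tag): sum = 243+73+143+1+191 = 651 → 02 8b.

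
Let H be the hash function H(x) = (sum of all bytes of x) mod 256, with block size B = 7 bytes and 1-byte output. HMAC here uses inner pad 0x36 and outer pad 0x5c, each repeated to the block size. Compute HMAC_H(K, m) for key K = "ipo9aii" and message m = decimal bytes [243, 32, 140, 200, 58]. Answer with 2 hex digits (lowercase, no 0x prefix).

63

Key "ipo9aii" = 69 70 6f 39 61 69 69 is exactly B = 7 bytes: K' = 69 70 6f 39 61 69 69.
K' ⊕ ipad = 5f 46 59 0f 57 5f 5f.  K' ⊕ opad = 35 2c 33 65 3d 35 35.
Inner input = (K'⊕ipad) ∥ m = 5f 46 59 0f 57 5f 5f ∥ f3 20 8c c8 3a.
Inner hash: sum = 95+70+89+15+87+95+95+243+32+140+200+58 = 1219; mod 256 = 195 → c3.
Outer input = (K'⊕opad) ∥ inner = 35 2c 33 65 3d 35 35 ∥ c3.
Outer hash (tag): sum = 53+44+51+101+61+53+53+195 = 611; mod 256 = 99 → 63.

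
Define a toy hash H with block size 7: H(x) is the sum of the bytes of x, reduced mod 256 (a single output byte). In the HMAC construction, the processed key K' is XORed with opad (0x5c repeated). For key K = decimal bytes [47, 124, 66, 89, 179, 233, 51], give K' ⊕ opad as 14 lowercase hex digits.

Key decimal bytes [47, 124, 66, 89, 179, 233, 51] = 2f 7c 42 59 b3 e9 33 is exactly B = 7 bytes: K' = 2f 7c 42 59 b3 e9 33.
XOR each byte with 0x5c: 2f⊕5c=73, 7c⊕5c=20, 42⊕5c=1e, 59⊕5c=05, b3⊕5c=ef, e9⊕5c=b5, 33⊕5c=6f.

73201e05efb56f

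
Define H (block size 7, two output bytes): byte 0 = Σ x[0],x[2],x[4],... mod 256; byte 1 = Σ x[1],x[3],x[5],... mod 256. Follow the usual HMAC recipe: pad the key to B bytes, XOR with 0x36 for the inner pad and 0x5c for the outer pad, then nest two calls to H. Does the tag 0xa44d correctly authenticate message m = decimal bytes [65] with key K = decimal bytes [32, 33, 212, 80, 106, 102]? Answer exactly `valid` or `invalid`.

valid

Key decimal bytes [32, 33, 212, 80, 106, 102] = 20 21 d4 50 6a 66 is 6 bytes ≤ B = 7; zero-pad to 7 bytes: K' = 20 21 d4 50 6a 66 00.
K' ⊕ ipad = 16 17 e2 66 5c 50 36; K' ⊕ opad = 7c 7d 88 0c 36 3a 5c.
Inner hash: even-index sum = 394 mod 256 = 138; odd-index sum = 270 mod 256 = 14 → 8a 0e.
Outer hash (recomputed tag): even-index sum = 420 mod 256 = 164; odd-index sum = 333 mod 256 = 77 → a4 4d.
Recomputed tag = a44d; claimed = a44d → match.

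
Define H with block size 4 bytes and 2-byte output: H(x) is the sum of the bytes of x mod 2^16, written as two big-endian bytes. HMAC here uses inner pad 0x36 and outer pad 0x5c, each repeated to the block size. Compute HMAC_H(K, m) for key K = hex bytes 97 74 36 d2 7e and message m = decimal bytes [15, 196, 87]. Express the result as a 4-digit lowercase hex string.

0256

Key hex bytes 97 74 36 d2 7e is 5 bytes > B = 4, so hash it first: H(key) = 02 91, then zero-pad to 4 bytes: K' = 02 91 00 00.
K' ⊕ ipad = 34 a7 36 36.  K' ⊕ opad = 5e cd 5c 5c.
Inner input = (K'⊕ipad) ∥ m = 34 a7 36 36 ∥ 0f c4 57.
Inner hash: sum = 52+167+54+54+15+196+87 = 625 → 02 71.
Outer input = (K'⊕opad) ∥ inner = 5e cd 5c 5c ∥ 02 71.
Outer hash (tag): sum = 94+205+92+92+2+113 = 598 → 02 56.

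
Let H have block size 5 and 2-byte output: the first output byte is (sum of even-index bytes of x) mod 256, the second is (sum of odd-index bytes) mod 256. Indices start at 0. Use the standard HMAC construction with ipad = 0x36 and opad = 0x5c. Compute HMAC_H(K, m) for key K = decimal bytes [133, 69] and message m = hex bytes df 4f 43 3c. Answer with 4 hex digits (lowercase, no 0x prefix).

5c1f

Key decimal bytes [133, 69] = 85 45 is 2 bytes ≤ B = 5; zero-pad to 5 bytes: K' = 85 45 00 00 00.
K' ⊕ ipad = b3 73 36 36 36.  K' ⊕ opad = d9 19 5c 5c 5c.
Inner input = (K'⊕ipad) ∥ m = b3 73 36 36 36 ∥ df 4f 43 3c.
Inner hash: even-index sum = 426 mod 256 = 170; odd-index sum = 459 mod 256 = 203 → aa cb.
Outer input = (K'⊕opad) ∥ inner = d9 19 5c 5c 5c ∥ aa cb.
Outer hash (tag): even-index sum = 604 mod 256 = 92; odd-index sum = 287 mod 256 = 31 → 5c 1f.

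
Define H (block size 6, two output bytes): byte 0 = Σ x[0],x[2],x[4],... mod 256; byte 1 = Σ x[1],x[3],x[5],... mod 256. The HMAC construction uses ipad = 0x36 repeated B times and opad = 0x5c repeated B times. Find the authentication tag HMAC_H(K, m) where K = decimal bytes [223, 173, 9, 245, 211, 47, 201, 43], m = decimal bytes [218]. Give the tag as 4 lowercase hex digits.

Key decimal bytes [223, 173, 9, 245, 211, 47, 201, 43] = df ad 09 f5 d3 2f c9 2b is 8 bytes > B = 6, so hash it first: H(key) = 84 fc, then zero-pad to 6 bytes: K' = 84 fc 00 00 00 00.
K' ⊕ ipad = b2 ca 36 36 36 36.  K' ⊕ opad = d8 a0 5c 5c 5c 5c.
Inner input = (K'⊕ipad) ∥ m = b2 ca 36 36 36 36 ∥ da.
Inner hash: even-index sum = 504 mod 256 = 248; odd-index sum = 310 mod 256 = 54 → f8 36.
Outer input = (K'⊕opad) ∥ inner = d8 a0 5c 5c 5c 5c ∥ f8 36.
Outer hash (tag): even-index sum = 648 mod 256 = 136; odd-index sum = 398 mod 256 = 142 → 88 8e.

888e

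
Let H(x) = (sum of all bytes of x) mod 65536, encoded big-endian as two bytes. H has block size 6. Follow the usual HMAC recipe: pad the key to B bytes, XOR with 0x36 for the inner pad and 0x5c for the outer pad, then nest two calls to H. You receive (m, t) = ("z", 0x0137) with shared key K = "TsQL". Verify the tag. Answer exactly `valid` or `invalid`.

invalid

Key "TsQL" = 54 73 51 4c is 4 bytes ≤ B = 6; zero-pad to 6 bytes: K' = 54 73 51 4c 00 00.
K' ⊕ ipad = 62 45 67 7a 36 36; K' ⊕ opad = 08 2f 0d 10 5c 5c.
Inner hash: sum = 98+69+103+122+54+54+122 = 622 → 02 6e.
Outer hash (recomputed tag): sum = 8+47+13+16+92+92+2+110 = 380 → 01 7c.
Recomputed tag = 017c; claimed = 0137 → mismatch.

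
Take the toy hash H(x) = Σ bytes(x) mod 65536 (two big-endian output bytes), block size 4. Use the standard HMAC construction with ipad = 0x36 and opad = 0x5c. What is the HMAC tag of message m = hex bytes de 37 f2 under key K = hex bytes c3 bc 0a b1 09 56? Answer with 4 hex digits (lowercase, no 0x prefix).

Key hex bytes c3 bc 0a b1 09 56 is 6 bytes > B = 4, so hash it first: H(key) = 02 99, then zero-pad to 4 bytes: K' = 02 99 00 00.
K' ⊕ ipad = 34 af 36 36.  K' ⊕ opad = 5e c5 5c 5c.
Inner input = (K'⊕ipad) ∥ m = 34 af 36 36 ∥ de 37 f2.
Inner hash: sum = 52+175+54+54+222+55+242 = 854 → 03 56.
Outer input = (K'⊕opad) ∥ inner = 5e c5 5c 5c ∥ 03 56.
Outer hash (tag): sum = 94+197+92+92+3+86 = 564 → 02 34.

0234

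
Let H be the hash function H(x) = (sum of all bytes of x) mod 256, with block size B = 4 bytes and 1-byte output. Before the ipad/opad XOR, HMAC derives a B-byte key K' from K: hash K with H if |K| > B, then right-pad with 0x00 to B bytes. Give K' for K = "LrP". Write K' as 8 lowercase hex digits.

Key "LrP" = 4c 72 50 is 3 bytes ≤ B = 4; zero-pad to 4 bytes: K' = 4c 72 50 00.

4c725000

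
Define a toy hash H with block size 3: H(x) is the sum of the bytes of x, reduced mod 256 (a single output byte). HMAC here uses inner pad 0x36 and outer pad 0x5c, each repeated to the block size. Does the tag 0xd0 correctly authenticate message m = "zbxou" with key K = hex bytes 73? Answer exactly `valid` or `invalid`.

valid

Key hex bytes 73 is 1 byte ≤ B = 3; zero-pad to 3 bytes: K' = 73 00 00.
K' ⊕ ipad = 45 36 36; K' ⊕ opad = 2f 5c 5c.
Inner hash: sum = 69+54+54+122+98+120+111+117 = 745; mod 256 = 233 → e9.
Outer hash (recomputed tag): sum = 47+92+92+233 = 464; mod 256 = 208 → d0.
Recomputed tag = d0; claimed = d0 → match.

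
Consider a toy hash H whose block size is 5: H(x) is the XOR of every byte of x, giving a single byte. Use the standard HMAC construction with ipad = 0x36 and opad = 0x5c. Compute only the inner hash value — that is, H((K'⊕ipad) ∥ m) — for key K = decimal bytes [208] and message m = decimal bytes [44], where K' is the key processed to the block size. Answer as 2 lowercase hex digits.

ca

Key decimal bytes [208] = d0 is 1 byte ≤ B = 5; zero-pad to 5 bytes: K' = d0 00 00 00 00.
K' ⊕ ipad = e6 36 36 36 36.
Inner input = e6 36 36 36 36 ∥ 2c.
Inner hash: XOR e6⊕36⊕36⊕36⊕36⊕2c = ca.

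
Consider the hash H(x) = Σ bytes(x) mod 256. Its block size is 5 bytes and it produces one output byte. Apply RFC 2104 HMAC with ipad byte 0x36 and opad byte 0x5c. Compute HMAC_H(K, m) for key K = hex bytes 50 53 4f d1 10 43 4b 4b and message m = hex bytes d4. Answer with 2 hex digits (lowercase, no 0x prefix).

Key hex bytes 50 53 4f d1 10 43 4b 4b is 8 bytes > B = 5, so hash it first: H(key) = ac, then zero-pad to 5 bytes: K' = ac 00 00 00 00.
K' ⊕ ipad = 9a 36 36 36 36.  K' ⊕ opad = f0 5c 5c 5c 5c.
Inner input = (K'⊕ipad) ∥ m = 9a 36 36 36 36 ∥ d4.
Inner hash: sum = 154+54+54+54+54+212 = 582; mod 256 = 70 → 46.
Outer input = (K'⊕opad) ∥ inner = f0 5c 5c 5c 5c ∥ 46.
Outer hash (tag): sum = 240+92+92+92+92+70 = 678; mod 256 = 166 → a6.

a6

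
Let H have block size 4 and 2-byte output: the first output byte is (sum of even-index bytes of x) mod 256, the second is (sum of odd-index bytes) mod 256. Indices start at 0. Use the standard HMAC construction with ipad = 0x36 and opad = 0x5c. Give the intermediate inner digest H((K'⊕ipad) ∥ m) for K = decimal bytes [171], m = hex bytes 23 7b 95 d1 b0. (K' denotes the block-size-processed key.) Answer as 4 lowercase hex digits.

3bb8

Key decimal bytes [171] = ab is 1 byte ≤ B = 4; zero-pad to 4 bytes: K' = ab 00 00 00.
K' ⊕ ipad = 9d 36 36 36.
Inner input = 9d 36 36 36 ∥ 23 7b 95 d1 b0.
Inner hash: even-index sum = 571 mod 256 = 59; odd-index sum = 440 mod 256 = 184 → 3b b8.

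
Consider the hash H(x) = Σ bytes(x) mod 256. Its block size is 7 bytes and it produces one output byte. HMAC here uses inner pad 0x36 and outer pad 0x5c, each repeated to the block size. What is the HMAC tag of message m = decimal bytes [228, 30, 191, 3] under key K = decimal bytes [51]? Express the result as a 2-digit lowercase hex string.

Key decimal bytes [51] = 33 is 1 byte ≤ B = 7; zero-pad to 7 bytes: K' = 33 00 00 00 00 00 00.
K' ⊕ ipad = 05 36 36 36 36 36 36.  K' ⊕ opad = 6f 5c 5c 5c 5c 5c 5c.
Inner input = (K'⊕ipad) ∥ m = 05 36 36 36 36 36 36 ∥ e4 1e bf 03.
Inner hash: sum = 5+54+54+54+54+54+54+228+30+191+3 = 781; mod 256 = 13 → 0d.
Outer input = (K'⊕opad) ∥ inner = 6f 5c 5c 5c 5c 5c 5c ∥ 0d.
Outer hash (tag): sum = 111+92+92+92+92+92+92+13 = 676; mod 256 = 164 → a4.

a4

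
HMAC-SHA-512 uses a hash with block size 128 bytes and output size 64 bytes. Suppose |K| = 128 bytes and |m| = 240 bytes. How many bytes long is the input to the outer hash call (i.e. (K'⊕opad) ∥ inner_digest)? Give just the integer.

192

Key is 128 ≤ 128 bytes, zero-padded: |K'| = 128.
Outer input = (K'⊕opad) ∥ H(inner) → 128 + 64 = 192 bytes.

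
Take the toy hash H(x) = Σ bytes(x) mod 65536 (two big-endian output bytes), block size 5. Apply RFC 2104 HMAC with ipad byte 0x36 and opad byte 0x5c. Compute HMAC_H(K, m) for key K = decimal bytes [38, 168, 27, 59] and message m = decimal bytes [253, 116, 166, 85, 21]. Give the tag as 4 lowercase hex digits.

Key decimal bytes [38, 168, 27, 59] = 26 a8 1b 3b is 4 bytes ≤ B = 5; zero-pad to 5 bytes: K' = 26 a8 1b 3b 00.
K' ⊕ ipad = 10 9e 2d 0d 36.  K' ⊕ opad = 7a f4 47 67 5c.
Inner input = (K'⊕ipad) ∥ m = 10 9e 2d 0d 36 ∥ fd 74 a6 55 15.
Inner hash: sum = 16+158+45+13+54+253+116+166+85+21 = 927 → 03 9f.
Outer input = (K'⊕opad) ∥ inner = 7a f4 47 67 5c ∥ 03 9f.
Outer hash (tag): sum = 122+244+71+103+92+3+159 = 794 → 03 1a.

031a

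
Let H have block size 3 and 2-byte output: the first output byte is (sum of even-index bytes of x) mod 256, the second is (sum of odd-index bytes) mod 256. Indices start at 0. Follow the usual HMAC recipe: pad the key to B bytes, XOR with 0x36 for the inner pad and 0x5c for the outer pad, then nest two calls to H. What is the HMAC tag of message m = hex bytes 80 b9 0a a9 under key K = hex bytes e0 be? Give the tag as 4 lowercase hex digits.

2a50

Key hex bytes e0 be is 2 bytes ≤ B = 3; zero-pad to 3 bytes: K' = e0 be 00.
K' ⊕ ipad = d6 88 36.  K' ⊕ opad = bc e2 5c.
Inner input = (K'⊕ipad) ∥ m = d6 88 36 ∥ 80 b9 0a a9.
Inner hash: even-index sum = 622 mod 256 = 110; odd-index sum = 274 mod 256 = 18 → 6e 12.
Outer input = (K'⊕opad) ∥ inner = bc e2 5c ∥ 6e 12.
Outer hash (tag): even-index sum = 298 mod 256 = 42; odd-index sum = 336 mod 256 = 80 → 2a 50.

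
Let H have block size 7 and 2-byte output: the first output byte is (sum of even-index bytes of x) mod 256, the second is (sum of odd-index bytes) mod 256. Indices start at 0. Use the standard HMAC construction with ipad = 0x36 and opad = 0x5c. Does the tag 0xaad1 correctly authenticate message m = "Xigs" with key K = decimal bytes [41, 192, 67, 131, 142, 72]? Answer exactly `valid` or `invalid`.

invalid

Key decimal bytes [41, 192, 67, 131, 142, 72] = 29 c0 43 83 8e 48 is 6 bytes ≤ B = 7; zero-pad to 7 bytes: K' = 29 c0 43 83 8e 48 00.
K' ⊕ ipad = 1f f6 75 b5 b8 7e 36; K' ⊕ opad = 75 9c 1f df d2 14 5c.
Inner hash: even-index sum = 606 mod 256 = 94; odd-index sum = 744 mod 256 = 232 → 5e e8.
Outer hash (recomputed tag): even-index sum = 682 mod 256 = 170; odd-index sum = 493 mod 256 = 237 → aa ed.
Recomputed tag = aaed; claimed = aad1 → mismatch.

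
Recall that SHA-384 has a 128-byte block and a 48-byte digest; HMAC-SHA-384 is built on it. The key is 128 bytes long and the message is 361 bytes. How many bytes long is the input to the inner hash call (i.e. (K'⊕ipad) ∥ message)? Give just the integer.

489

Key is 128 ≤ 128 bytes, zero-padded: |K'| = 128.
Inner input = (K'⊕ipad) ∥ m → 128 + 361 = 489 bytes.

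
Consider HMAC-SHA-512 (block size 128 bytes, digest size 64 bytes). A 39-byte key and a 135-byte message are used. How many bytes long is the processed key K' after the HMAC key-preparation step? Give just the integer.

Key is 39 ≤ 128 bytes, zero-padded: |K'| = 128.

128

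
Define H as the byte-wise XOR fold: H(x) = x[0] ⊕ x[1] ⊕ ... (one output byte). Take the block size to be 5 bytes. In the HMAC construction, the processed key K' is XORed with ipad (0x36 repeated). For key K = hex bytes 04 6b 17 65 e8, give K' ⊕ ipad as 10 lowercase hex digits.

325d2153de

Key hex bytes 04 6b 17 65 e8 is exactly B = 5 bytes: K' = 04 6b 17 65 e8.
XOR each byte with 0x36: 04⊕36=32, 6b⊕36=5d, 17⊕36=21, 65⊕36=53, e8⊕36=de.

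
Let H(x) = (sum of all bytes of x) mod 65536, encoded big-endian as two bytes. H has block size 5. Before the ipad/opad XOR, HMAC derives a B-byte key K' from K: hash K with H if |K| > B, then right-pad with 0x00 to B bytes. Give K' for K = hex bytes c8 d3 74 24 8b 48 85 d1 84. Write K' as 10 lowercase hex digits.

04e0000000

|K| = 9 > B = 5, so first hash the key.
H(K): sum = 200+211+116+36+139+72+133+209+132 = 1248 → 04 e0.
Zero-pad H(K) = 04 e0 to 5 bytes: K' = 04 e0 00 00 00.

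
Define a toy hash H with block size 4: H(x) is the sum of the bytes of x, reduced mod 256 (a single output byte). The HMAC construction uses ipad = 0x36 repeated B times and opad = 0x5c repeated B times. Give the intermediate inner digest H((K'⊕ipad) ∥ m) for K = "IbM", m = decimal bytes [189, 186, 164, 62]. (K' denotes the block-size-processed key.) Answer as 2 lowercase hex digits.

Key "IbM" = 49 62 4d is 3 bytes ≤ B = 4; zero-pad to 4 bytes: K' = 49 62 4d 00.
K' ⊕ ipad = 7f 54 7b 36.
Inner input = 7f 54 7b 36 ∥ bd ba a4 3e.
Inner hash: sum = 127+84+123+54+189+186+164+62 = 989; mod 256 = 221 → dd.

dd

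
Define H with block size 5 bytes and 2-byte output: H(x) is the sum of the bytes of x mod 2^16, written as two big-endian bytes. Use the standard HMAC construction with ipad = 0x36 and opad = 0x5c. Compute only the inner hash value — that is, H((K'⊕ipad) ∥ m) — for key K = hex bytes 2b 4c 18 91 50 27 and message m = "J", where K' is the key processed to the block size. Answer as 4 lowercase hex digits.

Key hex bytes 2b 4c 18 91 50 27 is 6 bytes > B = 5, so hash it first: H(key) = 01 97, then zero-pad to 5 bytes: K' = 01 97 00 00 00.
K' ⊕ ipad = 37 a1 36 36 36.
Inner input = 37 a1 36 36 36 ∥ 4a.
Inner hash: sum = 55+161+54+54+54+74 = 452 → 01 c4.

01c4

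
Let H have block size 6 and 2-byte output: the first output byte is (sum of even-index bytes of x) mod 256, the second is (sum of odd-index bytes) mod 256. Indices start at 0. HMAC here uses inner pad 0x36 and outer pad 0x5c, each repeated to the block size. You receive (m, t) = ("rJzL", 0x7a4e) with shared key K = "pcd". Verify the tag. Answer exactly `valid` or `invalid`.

valid

Key "pcd" = 70 63 64 is 3 bytes ≤ B = 6; zero-pad to 6 bytes: K' = 70 63 64 00 00 00.
K' ⊕ ipad = 46 55 52 36 36 36; K' ⊕ opad = 2c 3f 38 5c 5c 5c.
Inner hash: even-index sum = 442 mod 256 = 186; odd-index sum = 343 mod 256 = 87 → ba 57.
Outer hash (recomputed tag): even-index sum = 378 mod 256 = 122; odd-index sum = 334 mod 256 = 78 → 7a 4e.
Recomputed tag = 7a4e; claimed = 7a4e → match.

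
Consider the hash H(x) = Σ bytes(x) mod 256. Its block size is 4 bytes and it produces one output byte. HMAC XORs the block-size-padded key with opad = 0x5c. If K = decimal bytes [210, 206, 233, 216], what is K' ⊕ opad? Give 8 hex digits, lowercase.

8e92b584

Key decimal bytes [210, 206, 233, 216] = d2 ce e9 d8 is exactly B = 4 bytes: K' = d2 ce e9 d8.
XOR each byte with 0x5c: d2⊕5c=8e, ce⊕5c=92, e9⊕5c=b5, d8⊕5c=84.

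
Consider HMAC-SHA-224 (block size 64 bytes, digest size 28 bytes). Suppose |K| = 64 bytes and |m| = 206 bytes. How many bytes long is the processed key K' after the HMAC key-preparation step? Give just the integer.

Key is 64 ≤ 64 bytes, zero-padded: |K'| = 64.

64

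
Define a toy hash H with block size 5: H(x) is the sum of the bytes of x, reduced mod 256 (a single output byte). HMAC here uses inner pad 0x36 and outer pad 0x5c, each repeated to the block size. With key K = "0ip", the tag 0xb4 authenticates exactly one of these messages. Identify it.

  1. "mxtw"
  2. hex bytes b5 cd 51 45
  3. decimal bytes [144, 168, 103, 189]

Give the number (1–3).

Key "0ip" = 30 69 70 is 3 bytes ≤ B = 5; zero-pad to 5 bytes: K' = 30 69 70 00 00.
K' ⊕ ipad = 06 5f 46 36 36; K' ⊕ opad = 6c 35 2c 5c 5c.
m1: inner = H(06 5f 46 36 36 6d 78 74 77) = e7; tag = H(6c 35 2c 5c 5c e7) = 6c
m2: inner = H(06 5f 46 36 36 b5 cd 51 45) = 2f; tag = H(6c 35 2c 5c 5c 2f) = b4 ← matches
m3: inner = H(06 5f 46 36 36 90 a8 67 bd) = 73; tag = H(6c 35 2c 5c 5c 73) = f8

2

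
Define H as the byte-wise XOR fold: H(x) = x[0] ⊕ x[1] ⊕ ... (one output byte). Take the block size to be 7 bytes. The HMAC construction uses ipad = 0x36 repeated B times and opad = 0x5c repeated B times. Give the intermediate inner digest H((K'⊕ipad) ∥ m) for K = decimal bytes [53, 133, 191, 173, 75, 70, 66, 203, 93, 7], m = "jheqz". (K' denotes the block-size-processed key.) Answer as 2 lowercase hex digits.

26

Key decimal bytes [53, 133, 191, 173, 75, 70, 66, 203, 93, 7] = 35 85 bf ad 4b 46 42 cb 5d 07 is 10 bytes > B = 7, so hash it first: H(key) = 7c, then zero-pad to 7 bytes: K' = 7c 00 00 00 00 00 00.
K' ⊕ ipad = 4a 36 36 36 36 36 36.
Inner input = 4a 36 36 36 36 36 36 ∥ 6a 68 65 71 7a.
Inner hash: XOR 4a⊕36⊕36⊕36⊕36⊕36⊕36⊕6a⊕68⊕65⊕71⊕7a = 26.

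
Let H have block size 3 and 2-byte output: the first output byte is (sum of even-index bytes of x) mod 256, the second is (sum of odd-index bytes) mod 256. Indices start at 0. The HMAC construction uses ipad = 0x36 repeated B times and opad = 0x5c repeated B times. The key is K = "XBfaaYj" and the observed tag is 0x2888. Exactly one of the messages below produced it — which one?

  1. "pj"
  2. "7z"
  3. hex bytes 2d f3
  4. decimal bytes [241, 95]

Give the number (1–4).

Key "XBfaaYj" = 58 42 66 61 61 59 6a is 7 bytes > B = 3, so hash it first: H(key) = 89 fc, then zero-pad to 3 bytes: K' = 89 fc 00.
K' ⊕ ipad = bf ca 36; K' ⊕ opad = d5 a0 5c.
m1: inner = H(bf ca 36 70 6a) = 5f 3a; tag = H(d5 a0 5c 5f 3a) = 6bff
m2: inner = H(bf ca 36 37 7a) = 6f 01; tag = H(d5 a0 5c 6f 01) = 320f
m3: inner = H(bf ca 36 2d f3) = e8 f7; tag = H(d5 a0 5c e8 f7) = 2888 ← matches
m4: inner = H(bf ca 36 f1 5f) = 54 bb; tag = H(d5 a0 5c 54 bb) = ecf4

3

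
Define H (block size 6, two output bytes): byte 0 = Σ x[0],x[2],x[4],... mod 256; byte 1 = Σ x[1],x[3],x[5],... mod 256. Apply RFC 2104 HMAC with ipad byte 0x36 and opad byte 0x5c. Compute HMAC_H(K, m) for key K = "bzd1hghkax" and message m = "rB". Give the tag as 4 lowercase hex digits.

Key "bzd1hghkax" = 62 7a 64 31 68 67 68 6b 61 78 is 10 bytes > B = 6, so hash it first: H(key) = f7 f5, then zero-pad to 6 bytes: K' = f7 f5 00 00 00 00.
K' ⊕ ipad = c1 c3 36 36 36 36.  K' ⊕ opad = ab a9 5c 5c 5c 5c.
Inner input = (K'⊕ipad) ∥ m = c1 c3 36 36 36 36 ∥ 72 42.
Inner hash: even-index sum = 415 mod 256 = 159; odd-index sum = 369 mod 256 = 113 → 9f 71.
Outer input = (K'⊕opad) ∥ inner = ab a9 5c 5c 5c 5c ∥ 9f 71.
Outer hash (tag): even-index sum = 514 mod 256 = 2; odd-index sum = 466 mod 256 = 210 → 02 d2.

02d2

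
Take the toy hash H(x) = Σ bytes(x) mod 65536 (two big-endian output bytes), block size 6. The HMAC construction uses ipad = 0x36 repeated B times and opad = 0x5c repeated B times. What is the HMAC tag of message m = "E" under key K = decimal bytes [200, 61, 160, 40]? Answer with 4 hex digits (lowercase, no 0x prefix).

038d

Key decimal bytes [200, 61, 160, 40] = c8 3d a0 28 is 4 bytes ≤ B = 6; zero-pad to 6 bytes: K' = c8 3d a0 28 00 00.
K' ⊕ ipad = fe 0b 96 1e 36 36.  K' ⊕ opad = 94 61 fc 74 5c 5c.
Inner input = (K'⊕ipad) ∥ m = fe 0b 96 1e 36 36 ∥ 45.
Inner hash: sum = 254+11+150+30+54+54+69 = 622 → 02 6e.
Outer input = (K'⊕opad) ∥ inner = 94 61 fc 74 5c 5c ∥ 02 6e.
Outer hash (tag): sum = 148+97+252+116+92+92+2+110 = 909 → 03 8d.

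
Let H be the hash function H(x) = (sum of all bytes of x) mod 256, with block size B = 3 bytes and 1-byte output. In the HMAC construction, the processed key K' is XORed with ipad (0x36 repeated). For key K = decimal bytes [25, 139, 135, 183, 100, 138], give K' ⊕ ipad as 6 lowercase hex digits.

Key decimal bytes [25, 139, 135, 183, 100, 138] = 19 8b 87 b7 64 8a is 6 bytes > B = 3, so hash it first: H(key) = d0, then zero-pad to 3 bytes: K' = d0 00 00.
XOR each byte with 0x36: d0⊕36=e6, 00⊕36=36, 00⊕36=36.

e63636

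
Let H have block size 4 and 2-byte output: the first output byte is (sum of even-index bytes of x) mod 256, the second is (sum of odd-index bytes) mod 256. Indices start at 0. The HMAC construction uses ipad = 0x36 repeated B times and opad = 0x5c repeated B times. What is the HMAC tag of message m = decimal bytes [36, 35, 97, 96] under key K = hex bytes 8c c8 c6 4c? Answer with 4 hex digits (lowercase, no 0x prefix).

Key hex bytes 8c c8 c6 4c is exactly B = 4 bytes: K' = 8c c8 c6 4c.
K' ⊕ ipad = ba fe f0 7a.  K' ⊕ opad = d0 94 9a 10.
Inner input = (K'⊕ipad) ∥ m = ba fe f0 7a ∥ 24 23 61 60.
Inner hash: even-index sum = 559 mod 256 = 47; odd-index sum = 507 mod 256 = 251 → 2f fb.
Outer input = (K'⊕opad) ∥ inner = d0 94 9a 10 ∥ 2f fb.
Outer hash (tag): even-index sum = 409 mod 256 = 153; odd-index sum = 415 mod 256 = 159 → 99 9f.

999f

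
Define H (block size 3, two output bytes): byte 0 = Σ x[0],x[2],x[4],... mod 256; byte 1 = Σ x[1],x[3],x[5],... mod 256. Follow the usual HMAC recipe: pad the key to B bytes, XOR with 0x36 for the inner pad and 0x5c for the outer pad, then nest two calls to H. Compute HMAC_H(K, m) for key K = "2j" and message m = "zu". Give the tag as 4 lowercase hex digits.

a0e5

Key "2j" = 32 6a is 2 bytes ≤ B = 3; zero-pad to 3 bytes: K' = 32 6a 00.
K' ⊕ ipad = 04 5c 36.  K' ⊕ opad = 6e 36 5c.
Inner input = (K'⊕ipad) ∥ m = 04 5c 36 ∥ 7a 75.
Inner hash: even-index sum = 175 mod 256 = 175; odd-index sum = 214 mod 256 = 214 → af d6.
Outer input = (K'⊕opad) ∥ inner = 6e 36 5c ∥ af d6.
Outer hash (tag): even-index sum = 416 mod 256 = 160; odd-index sum = 229 mod 256 = 229 → a0 e5.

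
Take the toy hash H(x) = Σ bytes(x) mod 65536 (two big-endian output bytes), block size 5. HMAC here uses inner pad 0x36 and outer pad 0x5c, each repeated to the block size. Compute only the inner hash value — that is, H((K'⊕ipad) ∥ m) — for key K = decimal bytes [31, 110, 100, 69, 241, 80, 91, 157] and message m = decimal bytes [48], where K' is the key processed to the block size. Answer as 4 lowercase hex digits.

Key decimal bytes [31, 110, 100, 69, 241, 80, 91, 157] = 1f 6e 64 45 f1 50 5b 9d is 8 bytes > B = 5, so hash it first: H(key) = 03 6f, then zero-pad to 5 bytes: K' = 03 6f 00 00 00.
K' ⊕ ipad = 35 59 36 36 36.
Inner input = 35 59 36 36 36 ∥ 30.
Inner hash: sum = 53+89+54+54+54+48 = 352 → 01 60.

0160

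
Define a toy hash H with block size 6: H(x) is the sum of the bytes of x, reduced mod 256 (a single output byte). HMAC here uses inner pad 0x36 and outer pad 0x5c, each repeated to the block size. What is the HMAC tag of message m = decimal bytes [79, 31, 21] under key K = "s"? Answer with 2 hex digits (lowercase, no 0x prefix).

d1

Key "s" = 73 is 1 byte ≤ B = 6; zero-pad to 6 bytes: K' = 73 00 00 00 00 00.
K' ⊕ ipad = 45 36 36 36 36 36.  K' ⊕ opad = 2f 5c 5c 5c 5c 5c.
Inner input = (K'⊕ipad) ∥ m = 45 36 36 36 36 36 ∥ 4f 1f 15.
Inner hash: sum = 69+54+54+54+54+54+79+31+21 = 470; mod 256 = 214 → d6.
Outer input = (K'⊕opad) ∥ inner = 2f 5c 5c 5c 5c 5c ∥ d6.
Outer hash (tag): sum = 47+92+92+92+92+92+214 = 721; mod 256 = 209 → d1.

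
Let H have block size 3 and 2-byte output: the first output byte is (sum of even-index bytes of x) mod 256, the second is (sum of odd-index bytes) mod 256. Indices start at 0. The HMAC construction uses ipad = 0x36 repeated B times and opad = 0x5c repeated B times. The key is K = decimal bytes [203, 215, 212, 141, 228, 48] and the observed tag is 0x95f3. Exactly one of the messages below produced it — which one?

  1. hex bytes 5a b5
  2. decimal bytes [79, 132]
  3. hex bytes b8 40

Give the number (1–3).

Key decimal bytes [203, 215, 212, 141, 228, 48] = cb d7 d4 8d e4 30 is 6 bytes > B = 3, so hash it first: H(key) = 83 94, then zero-pad to 3 bytes: K' = 83 94 00.
K' ⊕ ipad = b5 a2 36; K' ⊕ opad = df c8 5c.
m1: inner = H(b5 a2 36 5a b5) = a0 fc; tag = H(df c8 5c a0 fc) = 3768
m2: inner = H(b5 a2 36 4f 84) = 6f f1; tag = H(df c8 5c 6f f1) = 2c37
m3: inner = H(b5 a2 36 b8 40) = 2b 5a; tag = H(df c8 5c 2b 5a) = 95f3 ← matches

3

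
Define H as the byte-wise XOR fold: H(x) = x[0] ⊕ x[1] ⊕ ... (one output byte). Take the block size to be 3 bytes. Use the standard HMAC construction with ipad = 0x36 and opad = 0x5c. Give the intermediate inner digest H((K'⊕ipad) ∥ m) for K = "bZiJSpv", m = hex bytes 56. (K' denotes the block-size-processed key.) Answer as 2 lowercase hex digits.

Key "bZiJSpv" = 62 5a 69 4a 53 70 76 is 7 bytes > B = 3, so hash it first: H(key) = 4e, then zero-pad to 3 bytes: K' = 4e 00 00.
K' ⊕ ipad = 78 36 36.
Inner input = 78 36 36 ∥ 56.
Inner hash: XOR 78⊕36⊕36⊕56 = 2e.

2e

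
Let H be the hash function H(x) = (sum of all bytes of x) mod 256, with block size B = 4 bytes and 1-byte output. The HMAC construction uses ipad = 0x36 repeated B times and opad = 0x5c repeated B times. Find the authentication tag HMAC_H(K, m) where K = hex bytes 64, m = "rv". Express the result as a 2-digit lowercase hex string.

28

Key hex bytes 64 is 1 byte ≤ B = 4; zero-pad to 4 bytes: K' = 64 00 00 00.
K' ⊕ ipad = 52 36 36 36.  K' ⊕ opad = 38 5c 5c 5c.
Inner input = (K'⊕ipad) ∥ m = 52 36 36 36 ∥ 72 76.
Inner hash: sum = 82+54+54+54+114+118 = 476; mod 256 = 220 → dc.
Outer input = (K'⊕opad) ∥ inner = 38 5c 5c 5c ∥ dc.
Outer hash (tag): sum = 56+92+92+92+220 = 552; mod 256 = 40 → 28.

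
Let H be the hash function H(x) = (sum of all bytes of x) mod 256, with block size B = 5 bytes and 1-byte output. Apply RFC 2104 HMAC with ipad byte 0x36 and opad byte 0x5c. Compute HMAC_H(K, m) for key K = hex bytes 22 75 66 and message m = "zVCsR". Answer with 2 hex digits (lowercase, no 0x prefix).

84

Key hex bytes 22 75 66 is 3 bytes ≤ B = 5; zero-pad to 5 bytes: K' = 22 75 66 00 00.
K' ⊕ ipad = 14 43 50 36 36.  K' ⊕ opad = 7e 29 3a 5c 5c.
Inner input = (K'⊕ipad) ∥ m = 14 43 50 36 36 ∥ 7a 56 43 73 52.
Inner hash: sum = 20+67+80+54+54+122+86+67+115+82 = 747; mod 256 = 235 → eb.
Outer input = (K'⊕opad) ∥ inner = 7e 29 3a 5c 5c ∥ eb.
Outer hash (tag): sum = 126+41+58+92+92+235 = 644; mod 256 = 132 → 84.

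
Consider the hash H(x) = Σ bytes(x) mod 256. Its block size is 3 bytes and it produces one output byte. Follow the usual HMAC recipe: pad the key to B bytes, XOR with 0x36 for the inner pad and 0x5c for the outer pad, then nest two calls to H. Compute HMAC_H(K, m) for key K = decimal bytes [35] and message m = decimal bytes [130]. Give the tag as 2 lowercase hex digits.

3a

Key decimal bytes [35] = 23 is 1 byte ≤ B = 3; zero-pad to 3 bytes: K' = 23 00 00.
K' ⊕ ipad = 15 36 36.  K' ⊕ opad = 7f 5c 5c.
Inner input = (K'⊕ipad) ∥ m = 15 36 36 ∥ 82.
Inner hash: sum = 21+54+54+130 = 259; mod 256 = 3 → 03.
Outer input = (K'⊕opad) ∥ inner = 7f 5c 5c ∥ 03.
Outer hash (tag): sum = 127+92+92+3 = 314; mod 256 = 58 → 3a.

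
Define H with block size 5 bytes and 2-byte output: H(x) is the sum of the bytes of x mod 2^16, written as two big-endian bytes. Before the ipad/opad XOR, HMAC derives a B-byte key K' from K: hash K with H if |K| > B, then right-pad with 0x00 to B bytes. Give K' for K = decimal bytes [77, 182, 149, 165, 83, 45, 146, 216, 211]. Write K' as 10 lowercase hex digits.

|K| = 9 > B = 5, so first hash the key.
H(K): sum = 77+182+149+165+83+45+146+216+211 = 1274 → 04 fa.
Zero-pad H(K) = 04 fa to 5 bytes: K' = 04 fa 00 00 00.

04fa000000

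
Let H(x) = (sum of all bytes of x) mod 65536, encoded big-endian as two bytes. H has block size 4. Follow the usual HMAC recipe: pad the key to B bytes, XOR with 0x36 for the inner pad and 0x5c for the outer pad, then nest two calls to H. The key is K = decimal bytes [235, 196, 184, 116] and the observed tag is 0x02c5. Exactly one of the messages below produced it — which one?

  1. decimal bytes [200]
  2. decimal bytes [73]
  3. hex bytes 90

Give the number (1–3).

Key decimal bytes [235, 196, 184, 116] = eb c4 b8 74 is exactly B = 4 bytes: K' = eb c4 b8 74.
K' ⊕ ipad = dd f2 8e 42; K' ⊕ opad = b7 98 e4 28.
m1: inner = H(dd f2 8e 42 c8) = 03 67; tag = H(b7 98 e4 28 03 67) = 02c5 ← matches
m2: inner = H(dd f2 8e 42 49) = 02 e8; tag = H(b7 98 e4 28 02 e8) = 0345
m3: inner = H(dd f2 8e 42 90) = 03 2f; tag = H(b7 98 e4 28 03 2f) = 028d

1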